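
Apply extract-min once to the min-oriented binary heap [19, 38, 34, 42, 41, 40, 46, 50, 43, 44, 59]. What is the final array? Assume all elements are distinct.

remove root 19; move last element 59 to root → [59, 38, 34, 42, 41, 40, 46, 50, 43, 44]
59 vs smaller child 34 at index 2, swap → [34, 38, 59, 42, 41, 40, 46, 50, 43, 44]
59 vs smaller child 40 at index 5, swap → [34, 38, 40, 42, 41, 59, 46, 50, 43, 44]

[34, 38, 40, 42, 41, 59, 46, 50, 43, 44]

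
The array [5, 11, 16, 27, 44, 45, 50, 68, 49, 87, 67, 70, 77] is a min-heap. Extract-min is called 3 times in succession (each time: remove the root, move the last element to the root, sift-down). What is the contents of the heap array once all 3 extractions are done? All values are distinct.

[27, 44, 45, 49, 67, 70, 50, 68, 77, 87]

extract-min #1 returns 5:
  remove root 5; move last element 77 to root → [77, 11, 16, 27, 44, 45, 50, 68, 49, 87, 67, 70]
  77 vs smaller child 11 at index 1, swap → [11, 77, 16, 27, 44, 45, 50, 68, 49, 87, 67, 70]
  77 vs smaller child 27 at index 3, swap → [11, 27, 16, 77, 44, 45, 50, 68, 49, 87, 67, 70]
  77 vs smaller child 49 at index 8, swap → [11, 27, 16, 49, 44, 45, 50, 68, 77, 87, 67, 70]
extract-min #2 returns 11:
  remove root 11; move last element 70 to root → [70, 27, 16, 49, 44, 45, 50, 68, 77, 87, 67]
  70 vs smaller child 16 at index 2, swap → [16, 27, 70, 49, 44, 45, 50, 68, 77, 87, 67]
  70 vs smaller child 45 at index 5, swap → [16, 27, 45, 49, 44, 70, 50, 68, 77, 87, 67]
extract-min #3 returns 16:
  remove root 16; move last element 67 to root → [67, 27, 45, 49, 44, 70, 50, 68, 77, 87]
  67 vs smaller child 27 at index 1, swap → [27, 67, 45, 49, 44, 70, 50, 68, 77, 87]
  67 vs smaller child 44 at index 4, swap → [27, 44, 45, 49, 67, 70, 50, 68, 77, 87]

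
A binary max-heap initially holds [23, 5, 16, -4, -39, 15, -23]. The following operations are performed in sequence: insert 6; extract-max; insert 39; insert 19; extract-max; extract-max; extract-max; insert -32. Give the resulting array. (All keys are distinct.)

insert 6:
  append 6 at index 7 → [23, 5, 16, -4, -39, 15, -23, 6]
  6 > parent -4 at index 3, swap → [23, 5, 16, 6, -39, 15, -23, -4]
  6 > parent 5 at index 1, swap → [23, 6, 16, 5, -39, 15, -23, -4]
extract-max → returns 23:
  remove root 23; move last element -4 to root → [-4, 6, 16, 5, -39, 15, -23]
  -4 vs larger child 16 at index 2, swap → [16, 6, -4, 5, -39, 15, -23]
  -4 vs larger child 15 at index 5, swap → [16, 6, 15, 5, -39, -4, -23]
insert 39:
  append 39 at index 7 → [16, 6, 15, 5, -39, -4, -23, 39]
  39 > parent 5 at index 3, swap → [16, 6, 15, 39, -39, -4, -23, 5]
  39 > parent 6 at index 1, swap → [16, 39, 15, 6, -39, -4, -23, 5]
  39 > parent 16 at index 0, swap → [39, 16, 15, 6, -39, -4, -23, 5]
insert 19:
  append 19 at index 8 → [39, 16, 15, 6, -39, -4, -23, 5, 19]
  19 > parent 6 at index 3, swap → [39, 16, 15, 19, -39, -4, -23, 5, 6]
  19 > parent 16 at index 1, swap → [39, 19, 15, 16, -39, -4, -23, 5, 6]
extract-max → returns 39:
  remove root 39; move last element 6 to root → [6, 19, 15, 16, -39, -4, -23, 5]
  6 vs larger child 19 at index 1, swap → [19, 6, 15, 16, -39, -4, -23, 5]
  6 vs larger child 16 at index 3, swap → [19, 16, 15, 6, -39, -4, -23, 5]
extract-max → returns 19:
  remove root 19; move last element 5 to root → [5, 16, 15, 6, -39, -4, -23]
  5 vs larger child 16 at index 1, swap → [16, 5, 15, 6, -39, -4, -23]
  5 vs larger child 6 at index 3, swap → [16, 6, 15, 5, -39, -4, -23]
extract-max → returns 16:
  remove root 16; move last element -23 to root → [-23, 6, 15, 5, -39, -4]
  -23 vs larger child 15 at index 2, swap → [15, 6, -23, 5, -39, -4]
  -23 vs only child -4 at index 5, swap → [15, 6, -4, 5, -39, -23]
insert -32:
  append -32 at index 6 → [15, 6, -4, 5, -39, -23, -32] (no swap needed)

[15, 6, -4, 5, -39, -23, -32]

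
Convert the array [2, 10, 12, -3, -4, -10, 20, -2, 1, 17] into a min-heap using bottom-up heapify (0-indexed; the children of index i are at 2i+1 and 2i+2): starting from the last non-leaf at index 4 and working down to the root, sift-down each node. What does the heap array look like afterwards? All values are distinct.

[-10, -4, 2, -3, 10, 12, 20, -2, 1, 17]

sift down from index 4: already satisfies heap property
sift down from index 3: already satisfies heap property
sift down from index 2:
  12 vs smaller child -10 at index 5, swap → [2, 10, -10, -3, -4, 12, 20, -2, 1, 17]
sift down from index 1:
  10 vs smaller child -4 at index 4, swap → [2, -4, -10, -3, 10, 12, 20, -2, 1, 17]
sift down from index 0:
  2 vs smaller child -10 at index 2, swap → [-10, -4, 2, -3, 10, 12, 20, -2, 1, 17]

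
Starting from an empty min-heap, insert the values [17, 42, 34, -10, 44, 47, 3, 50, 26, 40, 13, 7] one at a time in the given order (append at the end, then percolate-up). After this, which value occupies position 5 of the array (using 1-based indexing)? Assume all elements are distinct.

Insert 17:
  append 17 at index 1 → [17] (no swap needed)
Insert 42:
  append 42 at index 2 → [17, 42] (no swap needed)
Insert 34:
  append 34 at index 3 → [17, 42, 34] (no swap needed)
Insert -10:
  append -10 at index 4 → [17, 42, 34, -10]
  -10 < parent 42 at index 2, swap → [17, -10, 34, 42]
  -10 < parent 17 at index 1, swap → [-10, 17, 34, 42]
Insert 44:
  append 44 at index 5 → [-10, 17, 34, 42, 44] (no swap needed)
Insert 47:
  append 47 at index 6 → [-10, 17, 34, 42, 44, 47] (no swap needed)
Insert 3:
  append 3 at index 7 → [-10, 17, 34, 42, 44, 47, 3]
  3 < parent 34 at index 3, swap → [-10, 17, 3, 42, 44, 47, 34]
Insert 50:
  append 50 at index 8 → [-10, 17, 3, 42, 44, 47, 34, 50] (no swap needed)
Insert 26:
  append 26 at index 9 → [-10, 17, 3, 42, 44, 47, 34, 50, 26]
  26 < parent 42 at index 4, swap → [-10, 17, 3, 26, 44, 47, 34, 50, 42]
Insert 40:
  append 40 at index 10 → [-10, 17, 3, 26, 44, 47, 34, 50, 42, 40]
  40 < parent 44 at index 5, swap → [-10, 17, 3, 26, 40, 47, 34, 50, 42, 44]
Insert 13:
  append 13 at index 11 → [-10, 17, 3, 26, 40, 47, 34, 50, 42, 44, 13]
  13 < parent 40 at index 5, swap → [-10, 17, 3, 26, 13, 47, 34, 50, 42, 44, 40]
  13 < parent 17 at index 2, swap → [-10, 13, 3, 26, 17, 47, 34, 50, 42, 44, 40]
Insert 7:
  append 7 at index 12 → [-10, 13, 3, 26, 17, 47, 34, 50, 42, 44, 40, 7]
  7 < parent 47 at index 6, swap → [-10, 13, 3, 26, 17, 7, 34, 50, 42, 44, 40, 47]
resulting array: [-10, 13, 3, 26, 17, 7, 34, 50, 42, 44, 40, 47]

17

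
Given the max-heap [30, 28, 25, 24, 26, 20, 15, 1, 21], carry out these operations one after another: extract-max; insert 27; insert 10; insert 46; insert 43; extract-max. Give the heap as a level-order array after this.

[43, 28, 25, 26, 27, 20, 15, 1, 24, 10, 21]

extract-max → returns 30:
  remove root 30; move last element 21 to root → [21, 28, 25, 24, 26, 20, 15, 1]
  21 vs larger child 28 at index 1, swap → [28, 21, 25, 24, 26, 20, 15, 1]
  21 vs larger child 26 at index 4, swap → [28, 26, 25, 24, 21, 20, 15, 1]
insert 27:
  append 27 at index 8 → [28, 26, 25, 24, 21, 20, 15, 1, 27]
  27 > parent 24 at index 3, swap → [28, 26, 25, 27, 21, 20, 15, 1, 24]
  27 > parent 26 at index 1, swap → [28, 27, 25, 26, 21, 20, 15, 1, 24]
insert 10:
  append 10 at index 9 → [28, 27, 25, 26, 21, 20, 15, 1, 24, 10] (no swap needed)
insert 46:
  append 46 at index 10 → [28, 27, 25, 26, 21, 20, 15, 1, 24, 10, 46]
  46 > parent 21 at index 4, swap → [28, 27, 25, 26, 46, 20, 15, 1, 24, 10, 21]
  46 > parent 27 at index 1, swap → [28, 46, 25, 26, 27, 20, 15, 1, 24, 10, 21]
  46 > parent 28 at index 0, swap → [46, 28, 25, 26, 27, 20, 15, 1, 24, 10, 21]
insert 43:
  append 43 at index 11 → [46, 28, 25, 26, 27, 20, 15, 1, 24, 10, 21, 43]
  43 > parent 20 at index 5, swap → [46, 28, 25, 26, 27, 43, 15, 1, 24, 10, 21, 20]
  43 > parent 25 at index 2, swap → [46, 28, 43, 26, 27, 25, 15, 1, 24, 10, 21, 20]
extract-max → returns 46:
  remove root 46; move last element 20 to root → [20, 28, 43, 26, 27, 25, 15, 1, 24, 10, 21]
  20 vs larger child 43 at index 2, swap → [43, 28, 20, 26, 27, 25, 15, 1, 24, 10, 21]
  20 vs larger child 25 at index 5, swap → [43, 28, 25, 26, 27, 20, 15, 1, 24, 10, 21]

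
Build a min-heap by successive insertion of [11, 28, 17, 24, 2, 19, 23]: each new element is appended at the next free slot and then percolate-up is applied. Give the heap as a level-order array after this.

[2, 11, 17, 28, 24, 19, 23]

Insert 11:
  append 11 at index 0 → [11] (no swap needed)
Insert 28:
  append 28 at index 1 → [11, 28] (no swap needed)
Insert 17:
  append 17 at index 2 → [11, 28, 17] (no swap needed)
Insert 24:
  append 24 at index 3 → [11, 28, 17, 24]
  24 < parent 28 at index 1, swap → [11, 24, 17, 28]
Insert 2:
  append 2 at index 4 → [11, 24, 17, 28, 2]
  2 < parent 24 at index 1, swap → [11, 2, 17, 28, 24]
  2 < parent 11 at index 0, swap → [2, 11, 17, 28, 24]
Insert 19:
  append 19 at index 5 → [2, 11, 17, 28, 24, 19] (no swap needed)
Insert 23:
  append 23 at index 6 → [2, 11, 17, 28, 24, 19, 23] (no swap needed)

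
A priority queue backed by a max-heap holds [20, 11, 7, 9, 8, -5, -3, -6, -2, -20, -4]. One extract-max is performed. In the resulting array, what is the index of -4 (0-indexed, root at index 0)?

remove root 20; move last element -4 to root → [-4, 11, 7, 9, 8, -5, -3, -6, -2, -20]
-4 vs larger child 11 at index 1, swap → [11, -4, 7, 9, 8, -5, -3, -6, -2, -20]
-4 vs larger child 9 at index 3, swap → [11, 9, 7, -4, 8, -5, -3, -6, -2, -20]
-4 vs larger child -2 at index 8, swap → [11, 9, 7, -2, 8, -5, -3, -6, -4, -20]
resulting array: [11, 9, 7, -2, 8, -5, -3, -6, -4, -20]

8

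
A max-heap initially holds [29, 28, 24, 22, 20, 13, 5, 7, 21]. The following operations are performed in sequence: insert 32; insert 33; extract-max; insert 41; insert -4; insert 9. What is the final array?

[41, 32, 24, 22, 29, 13, 5, 7, 21, 20, 28, -4, 9]

insert 32:
  append 32 at index 9 → [29, 28, 24, 22, 20, 13, 5, 7, 21, 32]
  32 > parent 20 at index 4, swap → [29, 28, 24, 22, 32, 13, 5, 7, 21, 20]
  32 > parent 28 at index 1, swap → [29, 32, 24, 22, 28, 13, 5, 7, 21, 20]
  32 > parent 29 at index 0, swap → [32, 29, 24, 22, 28, 13, 5, 7, 21, 20]
insert 33:
  append 33 at index 10 → [32, 29, 24, 22, 28, 13, 5, 7, 21, 20, 33]
  33 > parent 28 at index 4, swap → [32, 29, 24, 22, 33, 13, 5, 7, 21, 20, 28]
  33 > parent 29 at index 1, swap → [32, 33, 24, 22, 29, 13, 5, 7, 21, 20, 28]
  33 > parent 32 at index 0, swap → [33, 32, 24, 22, 29, 13, 5, 7, 21, 20, 28]
extract-max → returns 33:
  remove root 33; move last element 28 to root → [28, 32, 24, 22, 29, 13, 5, 7, 21, 20]
  28 vs larger child 32 at index 1, swap → [32, 28, 24, 22, 29, 13, 5, 7, 21, 20]
  28 vs larger child 29 at index 4, swap → [32, 29, 24, 22, 28, 13, 5, 7, 21, 20]
insert 41:
  append 41 at index 10 → [32, 29, 24, 22, 28, 13, 5, 7, 21, 20, 41]
  41 > parent 28 at index 4, swap → [32, 29, 24, 22, 41, 13, 5, 7, 21, 20, 28]
  41 > parent 29 at index 1, swap → [32, 41, 24, 22, 29, 13, 5, 7, 21, 20, 28]
  41 > parent 32 at index 0, swap → [41, 32, 24, 22, 29, 13, 5, 7, 21, 20, 28]
insert -4:
  append -4 at index 11 → [41, 32, 24, 22, 29, 13, 5, 7, 21, 20, 28, -4] (no swap needed)
insert 9:
  append 9 at index 12 → [41, 32, 24, 22, 29, 13, 5, 7, 21, 20, 28, -4, 9] (no swap needed)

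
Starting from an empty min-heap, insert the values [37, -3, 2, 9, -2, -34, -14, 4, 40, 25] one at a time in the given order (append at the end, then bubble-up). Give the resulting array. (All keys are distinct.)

Insert 37:
  append 37 at index 0 → [37] (no swap needed)
Insert -3:
  append -3 at index 1 → [37, -3]
  -3 < parent 37 at index 0, swap → [-3, 37]
Insert 2:
  append 2 at index 2 → [-3, 37, 2] (no swap needed)
Insert 9:
  append 9 at index 3 → [-3, 37, 2, 9]
  9 < parent 37 at index 1, swap → [-3, 9, 2, 37]
Insert -2:
  append -2 at index 4 → [-3, 9, 2, 37, -2]
  -2 < parent 9 at index 1, swap → [-3, -2, 2, 37, 9]
Insert -34:
  append -34 at index 5 → [-3, -2, 2, 37, 9, -34]
  -34 < parent 2 at index 2, swap → [-3, -2, -34, 37, 9, 2]
  -34 < parent -3 at index 0, swap → [-34, -2, -3, 37, 9, 2]
Insert -14:
  append -14 at index 6 → [-34, -2, -3, 37, 9, 2, -14]
  -14 < parent -3 at index 2, swap → [-34, -2, -14, 37, 9, 2, -3]
Insert 4:
  append 4 at index 7 → [-34, -2, -14, 37, 9, 2, -3, 4]
  4 < parent 37 at index 3, swap → [-34, -2, -14, 4, 9, 2, -3, 37]
Insert 40:
  append 40 at index 8 → [-34, -2, -14, 4, 9, 2, -3, 37, 40] (no swap needed)
Insert 25:
  append 25 at index 9 → [-34, -2, -14, 4, 9, 2, -3, 37, 40, 25] (no swap needed)

[-34, -2, -14, 4, 9, 2, -3, 37, 40, 25]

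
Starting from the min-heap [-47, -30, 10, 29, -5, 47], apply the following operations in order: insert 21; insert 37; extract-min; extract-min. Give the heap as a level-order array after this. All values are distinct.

[-5, 21, 10, 29, 37, 47]

insert 21:
  append 21 at index 6 → [-47, -30, 10, 29, -5, 47, 21] (no swap needed)
insert 37:
  append 37 at index 7 → [-47, -30, 10, 29, -5, 47, 21, 37] (no swap needed)
extract-min → returns -47:
  remove root -47; move last element 37 to root → [37, -30, 10, 29, -5, 47, 21]
  37 vs smaller child -30 at index 1, swap → [-30, 37, 10, 29, -5, 47, 21]
  37 vs smaller child -5 at index 4, swap → [-30, -5, 10, 29, 37, 47, 21]
extract-min → returns -30:
  remove root -30; move last element 21 to root → [21, -5, 10, 29, 37, 47]
  21 vs smaller child -5 at index 1, swap → [-5, 21, 10, 29, 37, 47]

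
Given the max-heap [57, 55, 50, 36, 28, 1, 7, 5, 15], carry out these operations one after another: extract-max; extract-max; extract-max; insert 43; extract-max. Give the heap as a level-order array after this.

[36, 28, 7, 15, 5, 1]

extract-max → returns 57:
  remove root 57; move last element 15 to root → [15, 55, 50, 36, 28, 1, 7, 5]
  15 vs larger child 55 at index 1, swap → [55, 15, 50, 36, 28, 1, 7, 5]
  15 vs larger child 36 at index 3, swap → [55, 36, 50, 15, 28, 1, 7, 5]
extract-max → returns 55:
  remove root 55; move last element 5 to root → [5, 36, 50, 15, 28, 1, 7]
  5 vs larger child 50 at index 2, swap → [50, 36, 5, 15, 28, 1, 7]
  5 vs larger child 7 at index 6, swap → [50, 36, 7, 15, 28, 1, 5]
extract-max → returns 50:
  remove root 50; move last element 5 to root → [5, 36, 7, 15, 28, 1]
  5 vs larger child 36 at index 1, swap → [36, 5, 7, 15, 28, 1]
  5 vs larger child 28 at index 4, swap → [36, 28, 7, 15, 5, 1]
insert 43:
  append 43 at index 6 → [36, 28, 7, 15, 5, 1, 43]
  43 > parent 7 at index 2, swap → [36, 28, 43, 15, 5, 1, 7]
  43 > parent 36 at index 0, swap → [43, 28, 36, 15, 5, 1, 7]
extract-max → returns 43:
  remove root 43; move last element 7 to root → [7, 28, 36, 15, 5, 1]
  7 vs larger child 36 at index 2, swap → [36, 28, 7, 15, 5, 1]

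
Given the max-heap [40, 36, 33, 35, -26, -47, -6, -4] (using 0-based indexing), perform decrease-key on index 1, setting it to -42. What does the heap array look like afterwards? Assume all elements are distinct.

set index 1 from 36 to -42 → [40, -42, 33, 35, -26, -47, -6, -4]
-42 vs larger child 35 at index 3, swap → [40, 35, 33, -42, -26, -47, -6, -4]
-42 vs only child -4 at index 7, swap → [40, 35, 33, -4, -26, -47, -6, -42]

[40, 35, 33, -4, -26, -47, -6, -42]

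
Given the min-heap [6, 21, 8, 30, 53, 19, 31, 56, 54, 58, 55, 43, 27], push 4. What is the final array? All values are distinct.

[4, 21, 6, 30, 53, 19, 8, 56, 54, 58, 55, 43, 27, 31]

append 4 at index 13 → [6, 21, 8, 30, 53, 19, 31, 56, 54, 58, 55, 43, 27, 4]
4 < parent 31 at index 6, swap → [6, 21, 8, 30, 53, 19, 4, 56, 54, 58, 55, 43, 27, 31]
4 < parent 8 at index 2, swap → [6, 21, 4, 30, 53, 19, 8, 56, 54, 58, 55, 43, 27, 31]
4 < parent 6 at index 0, swap → [4, 21, 6, 30, 53, 19, 8, 56, 54, 58, 55, 43, 27, 31]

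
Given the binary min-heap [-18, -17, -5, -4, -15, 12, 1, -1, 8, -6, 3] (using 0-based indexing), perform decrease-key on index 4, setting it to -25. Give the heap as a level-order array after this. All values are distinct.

set index 4 from -15 to -25 → [-18, -17, -5, -4, -25, 12, 1, -1, 8, -6, 3]
-25 < parent -17 at index 1, swap → [-18, -25, -5, -4, -17, 12, 1, -1, 8, -6, 3]
-25 < parent -18 at index 0, swap → [-25, -18, -5, -4, -17, 12, 1, -1, 8, -6, 3]

[-25, -18, -5, -4, -17, 12, 1, -1, 8, -6, 3]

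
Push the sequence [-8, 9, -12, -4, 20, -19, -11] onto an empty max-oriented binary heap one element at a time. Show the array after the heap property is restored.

Insert -8:
  append -8 at index 0 → [-8] (no swap needed)
Insert 9:
  append 9 at index 1 → [-8, 9]
  9 > parent -8 at index 0, swap → [9, -8]
Insert -12:
  append -12 at index 2 → [9, -8, -12] (no swap needed)
Insert -4:
  append -4 at index 3 → [9, -8, -12, -4]
  -4 > parent -8 at index 1, swap → [9, -4, -12, -8]
Insert 20:
  append 20 at index 4 → [9, -4, -12, -8, 20]
  20 > parent -4 at index 1, swap → [9, 20, -12, -8, -4]
  20 > parent 9 at index 0, swap → [20, 9, -12, -8, -4]
Insert -19:
  append -19 at index 5 → [20, 9, -12, -8, -4, -19] (no swap needed)
Insert -11:
  append -11 at index 6 → [20, 9, -12, -8, -4, -19, -11]
  -11 > parent -12 at index 2, swap → [20, 9, -11, -8, -4, -19, -12]

[20, 9, -11, -8, -4, -19, -12]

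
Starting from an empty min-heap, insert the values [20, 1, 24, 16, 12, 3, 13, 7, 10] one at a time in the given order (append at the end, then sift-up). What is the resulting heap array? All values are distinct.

[1, 7, 3, 10, 16, 24, 13, 20, 12]

Insert 20:
  append 20 at index 0 → [20] (no swap needed)
Insert 1:
  append 1 at index 1 → [20, 1]
  1 < parent 20 at index 0, swap → [1, 20]
Insert 24:
  append 24 at index 2 → [1, 20, 24] (no swap needed)
Insert 16:
  append 16 at index 3 → [1, 20, 24, 16]
  16 < parent 20 at index 1, swap → [1, 16, 24, 20]
Insert 12:
  append 12 at index 4 → [1, 16, 24, 20, 12]
  12 < parent 16 at index 1, swap → [1, 12, 24, 20, 16]
Insert 3:
  append 3 at index 5 → [1, 12, 24, 20, 16, 3]
  3 < parent 24 at index 2, swap → [1, 12, 3, 20, 16, 24]
Insert 13:
  append 13 at index 6 → [1, 12, 3, 20, 16, 24, 13] (no swap needed)
Insert 7:
  append 7 at index 7 → [1, 12, 3, 20, 16, 24, 13, 7]
  7 < parent 20 at index 3, swap → [1, 12, 3, 7, 16, 24, 13, 20]
  7 < parent 12 at index 1, swap → [1, 7, 3, 12, 16, 24, 13, 20]
Insert 10:
  append 10 at index 8 → [1, 7, 3, 12, 16, 24, 13, 20, 10]
  10 < parent 12 at index 3, swap → [1, 7, 3, 10, 16, 24, 13, 20, 12]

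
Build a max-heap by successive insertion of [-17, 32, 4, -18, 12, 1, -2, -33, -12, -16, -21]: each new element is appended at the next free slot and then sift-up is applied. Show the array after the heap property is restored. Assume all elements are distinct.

Insert -17:
  append -17 at index 0 → [-17] (no swap needed)
Insert 32:
  append 32 at index 1 → [-17, 32]
  32 > parent -17 at index 0, swap → [32, -17]
Insert 4:
  append 4 at index 2 → [32, -17, 4] (no swap needed)
Insert -18:
  append -18 at index 3 → [32, -17, 4, -18] (no swap needed)
Insert 12:
  append 12 at index 4 → [32, -17, 4, -18, 12]
  12 > parent -17 at index 1, swap → [32, 12, 4, -18, -17]
Insert 1:
  append 1 at index 5 → [32, 12, 4, -18, -17, 1] (no swap needed)
Insert -2:
  append -2 at index 6 → [32, 12, 4, -18, -17, 1, -2] (no swap needed)
Insert -33:
  append -33 at index 7 → [32, 12, 4, -18, -17, 1, -2, -33] (no swap needed)
Insert -12:
  append -12 at index 8 → [32, 12, 4, -18, -17, 1, -2, -33, -12]
  -12 > parent -18 at index 3, swap → [32, 12, 4, -12, -17, 1, -2, -33, -18]
Insert -16:
  append -16 at index 9 → [32, 12, 4, -12, -17, 1, -2, -33, -18, -16]
  -16 > parent -17 at index 4, swap → [32, 12, 4, -12, -16, 1, -2, -33, -18, -17]
Insert -21:
  append -21 at index 10 → [32, 12, 4, -12, -16, 1, -2, -33, -18, -17, -21] (no swap needed)

[32, 12, 4, -12, -16, 1, -2, -33, -18, -17, -21]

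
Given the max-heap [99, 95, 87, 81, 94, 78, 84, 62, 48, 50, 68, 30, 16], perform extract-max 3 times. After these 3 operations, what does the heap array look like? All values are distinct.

extract-max #1 returns 99:
  remove root 99; move last element 16 to root → [16, 95, 87, 81, 94, 78, 84, 62, 48, 50, 68, 30]
  16 vs larger child 95 at index 1, swap → [95, 16, 87, 81, 94, 78, 84, 62, 48, 50, 68, 30]
  16 vs larger child 94 at index 4, swap → [95, 94, 87, 81, 16, 78, 84, 62, 48, 50, 68, 30]
  16 vs larger child 68 at index 10, swap → [95, 94, 87, 81, 68, 78, 84, 62, 48, 50, 16, 30]
extract-max #2 returns 95:
  remove root 95; move last element 30 to root → [30, 94, 87, 81, 68, 78, 84, 62, 48, 50, 16]
  30 vs larger child 94 at index 1, swap → [94, 30, 87, 81, 68, 78, 84, 62, 48, 50, 16]
  30 vs larger child 81 at index 3, swap → [94, 81, 87, 30, 68, 78, 84, 62, 48, 50, 16]
  30 vs larger child 62 at index 7, swap → [94, 81, 87, 62, 68, 78, 84, 30, 48, 50, 16]
extract-max #3 returns 94:
  remove root 94; move last element 16 to root → [16, 81, 87, 62, 68, 78, 84, 30, 48, 50]
  16 vs larger child 87 at index 2, swap → [87, 81, 16, 62, 68, 78, 84, 30, 48, 50]
  16 vs larger child 84 at index 6, swap → [87, 81, 84, 62, 68, 78, 16, 30, 48, 50]

[87, 81, 84, 62, 68, 78, 16, 30, 48, 50]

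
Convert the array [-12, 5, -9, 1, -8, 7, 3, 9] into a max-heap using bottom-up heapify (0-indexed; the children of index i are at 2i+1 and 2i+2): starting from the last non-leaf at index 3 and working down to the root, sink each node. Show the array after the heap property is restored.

sift down from index 3:
  1 vs only child 9 at index 7, swap → [-12, 5, -9, 9, -8, 7, 3, 1]
sift down from index 2:
  -9 vs larger child 7 at index 5, swap → [-12, 5, 7, 9, -8, -9, 3, 1]
sift down from index 1:
  5 vs larger child 9 at index 3, swap → [-12, 9, 7, 5, -8, -9, 3, 1]
sift down from index 0:
  -12 vs larger child 9 at index 1, swap → [9, -12, 7, 5, -8, -9, 3, 1]
  -12 vs larger child 5 at index 3, swap → [9, 5, 7, -12, -8, -9, 3, 1]
  -12 vs only child 1 at index 7, swap → [9, 5, 7, 1, -8, -9, 3, -12]

[9, 5, 7, 1, -8, -9, 3, -12]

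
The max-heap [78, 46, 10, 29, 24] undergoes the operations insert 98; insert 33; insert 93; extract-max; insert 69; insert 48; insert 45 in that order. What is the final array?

[93, 69, 78, 48, 45, 10, 33, 29, 46, 24]

insert 98:
  append 98 at index 5 → [78, 46, 10, 29, 24, 98]
  98 > parent 10 at index 2, swap → [78, 46, 98, 29, 24, 10]
  98 > parent 78 at index 0, swap → [98, 46, 78, 29, 24, 10]
insert 33:
  append 33 at index 6 → [98, 46, 78, 29, 24, 10, 33] (no swap needed)
insert 93:
  append 93 at index 7 → [98, 46, 78, 29, 24, 10, 33, 93]
  93 > parent 29 at index 3, swap → [98, 46, 78, 93, 24, 10, 33, 29]
  93 > parent 46 at index 1, swap → [98, 93, 78, 46, 24, 10, 33, 29]
extract-max → returns 98:
  remove root 98; move last element 29 to root → [29, 93, 78, 46, 24, 10, 33]
  29 vs larger child 93 at index 1, swap → [93, 29, 78, 46, 24, 10, 33]
  29 vs larger child 46 at index 3, swap → [93, 46, 78, 29, 24, 10, 33]
insert 69:
  append 69 at index 7 → [93, 46, 78, 29, 24, 10, 33, 69]
  69 > parent 29 at index 3, swap → [93, 46, 78, 69, 24, 10, 33, 29]
  69 > parent 46 at index 1, swap → [93, 69, 78, 46, 24, 10, 33, 29]
insert 48:
  append 48 at index 8 → [93, 69, 78, 46, 24, 10, 33, 29, 48]
  48 > parent 46 at index 3, swap → [93, 69, 78, 48, 24, 10, 33, 29, 46]
insert 45:
  append 45 at index 9 → [93, 69, 78, 48, 24, 10, 33, 29, 46, 45]
  45 > parent 24 at index 4, swap → [93, 69, 78, 48, 45, 10, 33, 29, 46, 24]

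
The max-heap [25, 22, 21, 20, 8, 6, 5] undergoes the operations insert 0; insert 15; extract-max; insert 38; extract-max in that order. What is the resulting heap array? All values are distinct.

insert 0:
  append 0 at index 7 → [25, 22, 21, 20, 8, 6, 5, 0] (no swap needed)
insert 15:
  append 15 at index 8 → [25, 22, 21, 20, 8, 6, 5, 0, 15] (no swap needed)
extract-max → returns 25:
  remove root 25; move last element 15 to root → [15, 22, 21, 20, 8, 6, 5, 0]
  15 vs larger child 22 at index 1, swap → [22, 15, 21, 20, 8, 6, 5, 0]
  15 vs larger child 20 at index 3, swap → [22, 20, 21, 15, 8, 6, 5, 0]
insert 38:
  append 38 at index 8 → [22, 20, 21, 15, 8, 6, 5, 0, 38]
  38 > parent 15 at index 3, swap → [22, 20, 21, 38, 8, 6, 5, 0, 15]
  38 > parent 20 at index 1, swap → [22, 38, 21, 20, 8, 6, 5, 0, 15]
  38 > parent 22 at index 0, swap → [38, 22, 21, 20, 8, 6, 5, 0, 15]
extract-max → returns 38:
  remove root 38; move last element 15 to root → [15, 22, 21, 20, 8, 6, 5, 0]
  15 vs larger child 22 at index 1, swap → [22, 15, 21, 20, 8, 6, 5, 0]
  15 vs larger child 20 at index 3, swap → [22, 20, 21, 15, 8, 6, 5, 0]

[22, 20, 21, 15, 8, 6, 5, 0]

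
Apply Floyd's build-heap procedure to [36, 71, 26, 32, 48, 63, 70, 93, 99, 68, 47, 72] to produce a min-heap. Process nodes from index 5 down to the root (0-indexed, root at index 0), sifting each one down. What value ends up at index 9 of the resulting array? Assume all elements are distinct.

68

sift down from index 5: already satisfies heap property
sift down from index 4:
  48 vs smaller child 47 at index 10, swap → [36, 71, 26, 32, 47, 63, 70, 93, 99, 68, 48, 72]
sift down from index 3: already satisfies heap property
sift down from index 2: already satisfies heap property
sift down from index 1:
  71 vs smaller child 32 at index 3, swap → [36, 32, 26, 71, 47, 63, 70, 93, 99, 68, 48, 72]
sift down from index 0:
  36 vs smaller child 26 at index 2, swap → [26, 32, 36, 71, 47, 63, 70, 93, 99, 68, 48, 72]
resulting array: [26, 32, 36, 71, 47, 63, 70, 93, 99, 68, 48, 72]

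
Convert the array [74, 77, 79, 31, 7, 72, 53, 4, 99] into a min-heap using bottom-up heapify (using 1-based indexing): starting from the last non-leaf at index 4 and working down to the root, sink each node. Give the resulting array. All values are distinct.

sift down from index 4:
  31 vs smaller child 4 at index 8, swap → [74, 77, 79, 4, 7, 72, 53, 31, 99]
sift down from index 3:
  79 vs smaller child 53 at index 7, swap → [74, 77, 53, 4, 7, 72, 79, 31, 99]
sift down from index 2:
  77 vs smaller child 4 at index 4, swap → [74, 4, 53, 77, 7, 72, 79, 31, 99]
  77 vs smaller child 31 at index 8, swap → [74, 4, 53, 31, 7, 72, 79, 77, 99]
sift down from index 1:
  74 vs smaller child 4 at index 2, swap → [4, 74, 53, 31, 7, 72, 79, 77, 99]
  74 vs smaller child 7 at index 5, swap → [4, 7, 53, 31, 74, 72, 79, 77, 99]

[4, 7, 53, 31, 74, 72, 79, 77, 99]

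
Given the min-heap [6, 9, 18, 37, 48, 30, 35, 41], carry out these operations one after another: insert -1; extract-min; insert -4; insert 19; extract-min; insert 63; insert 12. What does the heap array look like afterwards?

[6, 9, 18, 37, 12, 30, 35, 41, 48, 63, 19]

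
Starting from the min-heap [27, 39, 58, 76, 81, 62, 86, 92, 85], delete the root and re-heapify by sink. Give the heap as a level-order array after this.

[39, 76, 58, 85, 81, 62, 86, 92]

remove root 27; move last element 85 to root → [85, 39, 58, 76, 81, 62, 86, 92]
85 vs smaller child 39 at index 1, swap → [39, 85, 58, 76, 81, 62, 86, 92]
85 vs smaller child 76 at index 3, swap → [39, 76, 58, 85, 81, 62, 86, 92]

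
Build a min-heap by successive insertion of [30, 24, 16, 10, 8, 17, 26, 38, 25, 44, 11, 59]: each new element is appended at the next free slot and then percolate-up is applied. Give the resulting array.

[8, 10, 17, 25, 11, 24, 26, 38, 30, 44, 16, 59]

Insert 30:
  append 30 at index 0 → [30] (no swap needed)
Insert 24:
  append 24 at index 1 → [30, 24]
  24 < parent 30 at index 0, swap → [24, 30]
Insert 16:
  append 16 at index 2 → [24, 30, 16]
  16 < parent 24 at index 0, swap → [16, 30, 24]
Insert 10:
  append 10 at index 3 → [16, 30, 24, 10]
  10 < parent 30 at index 1, swap → [16, 10, 24, 30]
  10 < parent 16 at index 0, swap → [10, 16, 24, 30]
Insert 8:
  append 8 at index 4 → [10, 16, 24, 30, 8]
  8 < parent 16 at index 1, swap → [10, 8, 24, 30, 16]
  8 < parent 10 at index 0, swap → [8, 10, 24, 30, 16]
Insert 17:
  append 17 at index 5 → [8, 10, 24, 30, 16, 17]
  17 < parent 24 at index 2, swap → [8, 10, 17, 30, 16, 24]
Insert 26:
  append 26 at index 6 → [8, 10, 17, 30, 16, 24, 26] (no swap needed)
Insert 38:
  append 38 at index 7 → [8, 10, 17, 30, 16, 24, 26, 38] (no swap needed)
Insert 25:
  append 25 at index 8 → [8, 10, 17, 30, 16, 24, 26, 38, 25]
  25 < parent 30 at index 3, swap → [8, 10, 17, 25, 16, 24, 26, 38, 30]
Insert 44:
  append 44 at index 9 → [8, 10, 17, 25, 16, 24, 26, 38, 30, 44] (no swap needed)
Insert 11:
  append 11 at index 10 → [8, 10, 17, 25, 16, 24, 26, 38, 30, 44, 11]
  11 < parent 16 at index 4, swap → [8, 10, 17, 25, 11, 24, 26, 38, 30, 44, 16]
Insert 59:
  append 59 at index 11 → [8, 10, 17, 25, 11, 24, 26, 38, 30, 44, 16, 59] (no swap needed)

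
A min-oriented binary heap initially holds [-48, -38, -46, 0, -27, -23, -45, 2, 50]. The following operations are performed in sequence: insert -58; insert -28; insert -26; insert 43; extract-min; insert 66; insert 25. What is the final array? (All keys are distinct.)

[-48, -38, -46, 0, -28, -26, -45, 2, 50, -27, 43, -23, 66, 25]

insert -58:
  append -58 at index 9 → [-48, -38, -46, 0, -27, -23, -45, 2, 50, -58]
  -58 < parent -27 at index 4, swap → [-48, -38, -46, 0, -58, -23, -45, 2, 50, -27]
  -58 < parent -38 at index 1, swap → [-48, -58, -46, 0, -38, -23, -45, 2, 50, -27]
  -58 < parent -48 at index 0, swap → [-58, -48, -46, 0, -38, -23, -45, 2, 50, -27]
insert -28:
  append -28 at index 10 → [-58, -48, -46, 0, -38, -23, -45, 2, 50, -27, -28] (no swap needed)
insert -26:
  append -26 at index 11 → [-58, -48, -46, 0, -38, -23, -45, 2, 50, -27, -28, -26]
  -26 < parent -23 at index 5, swap → [-58, -48, -46, 0, -38, -26, -45, 2, 50, -27, -28, -23]
insert 43:
  append 43 at index 12 → [-58, -48, -46, 0, -38, -26, -45, 2, 50, -27, -28, -23, 43] (no swap needed)
extract-min → returns -58:
  remove root -58; move last element 43 to root → [43, -48, -46, 0, -38, -26, -45, 2, 50, -27, -28, -23]
  43 vs smaller child -48 at index 1, swap → [-48, 43, -46, 0, -38, -26, -45, 2, 50, -27, -28, -23]
  43 vs smaller child -38 at index 4, swap → [-48, -38, -46, 0, 43, -26, -45, 2, 50, -27, -28, -23]
  43 vs smaller child -28 at index 10, swap → [-48, -38, -46, 0, -28, -26, -45, 2, 50, -27, 43, -23]
insert 66:
  append 66 at index 12 → [-48, -38, -46, 0, -28, -26, -45, 2, 50, -27, 43, -23, 66] (no swap needed)
insert 25:
  append 25 at index 13 → [-48, -38, -46, 0, -28, -26, -45, 2, 50, -27, 43, -23, 66, 25] (no swap needed)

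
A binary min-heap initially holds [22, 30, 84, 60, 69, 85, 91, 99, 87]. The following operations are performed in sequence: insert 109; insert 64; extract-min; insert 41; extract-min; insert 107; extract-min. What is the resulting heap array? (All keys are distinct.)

insert 109:
  append 109 at index 9 → [22, 30, 84, 60, 69, 85, 91, 99, 87, 109] (no swap needed)
insert 64:
  append 64 at index 10 → [22, 30, 84, 60, 69, 85, 91, 99, 87, 109, 64]
  64 < parent 69 at index 4, swap → [22, 30, 84, 60, 64, 85, 91, 99, 87, 109, 69]
extract-min → returns 22:
  remove root 22; move last element 69 to root → [69, 30, 84, 60, 64, 85, 91, 99, 87, 109]
  69 vs smaller child 30 at index 1, swap → [30, 69, 84, 60, 64, 85, 91, 99, 87, 109]
  69 vs smaller child 60 at index 3, swap → [30, 60, 84, 69, 64, 85, 91, 99, 87, 109]
insert 41:
  append 41 at index 10 → [30, 60, 84, 69, 64, 85, 91, 99, 87, 109, 41]
  41 < parent 64 at index 4, swap → [30, 60, 84, 69, 41, 85, 91, 99, 87, 109, 64]
  41 < parent 60 at index 1, swap → [30, 41, 84, 69, 60, 85, 91, 99, 87, 109, 64]
extract-min → returns 30:
  remove root 30; move last element 64 to root → [64, 41, 84, 69, 60, 85, 91, 99, 87, 109]
  64 vs smaller child 41 at index 1, swap → [41, 64, 84, 69, 60, 85, 91, 99, 87, 109]
  64 vs smaller child 60 at index 4, swap → [41, 60, 84, 69, 64, 85, 91, 99, 87, 109]
insert 107:
  append 107 at index 10 → [41, 60, 84, 69, 64, 85, 91, 99, 87, 109, 107] (no swap needed)
extract-min → returns 41:
  remove root 41; move last element 107 to root → [107, 60, 84, 69, 64, 85, 91, 99, 87, 109]
  107 vs smaller child 60 at index 1, swap → [60, 107, 84, 69, 64, 85, 91, 99, 87, 109]
  107 vs smaller child 64 at index 4, swap → [60, 64, 84, 69, 107, 85, 91, 99, 87, 109]

[60, 64, 84, 69, 107, 85, 91, 99, 87, 109]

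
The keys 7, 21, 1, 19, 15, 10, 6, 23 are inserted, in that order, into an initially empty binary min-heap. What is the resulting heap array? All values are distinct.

[1, 15, 6, 21, 19, 10, 7, 23]

Insert 7:
  append 7 at index 0 → [7] (no swap needed)
Insert 21:
  append 21 at index 1 → [7, 21] (no swap needed)
Insert 1:
  append 1 at index 2 → [7, 21, 1]
  1 < parent 7 at index 0, swap → [1, 21, 7]
Insert 19:
  append 19 at index 3 → [1, 21, 7, 19]
  19 < parent 21 at index 1, swap → [1, 19, 7, 21]
Insert 15:
  append 15 at index 4 → [1, 19, 7, 21, 15]
  15 < parent 19 at index 1, swap → [1, 15, 7, 21, 19]
Insert 10:
  append 10 at index 5 → [1, 15, 7, 21, 19, 10] (no swap needed)
Insert 6:
  append 6 at index 6 → [1, 15, 7, 21, 19, 10, 6]
  6 < parent 7 at index 2, swap → [1, 15, 6, 21, 19, 10, 7]
Insert 23:
  append 23 at index 7 → [1, 15, 6, 21, 19, 10, 7, 23] (no swap needed)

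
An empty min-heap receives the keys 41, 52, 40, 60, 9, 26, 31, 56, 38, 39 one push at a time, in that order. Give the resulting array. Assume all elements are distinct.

[9, 38, 26, 40, 39, 41, 31, 60, 56, 52]

Insert 41:
  append 41 at index 0 → [41] (no swap needed)
Insert 52:
  append 52 at index 1 → [41, 52] (no swap needed)
Insert 40:
  append 40 at index 2 → [41, 52, 40]
  40 < parent 41 at index 0, swap → [40, 52, 41]
Insert 60:
  append 60 at index 3 → [40, 52, 41, 60] (no swap needed)
Insert 9:
  append 9 at index 4 → [40, 52, 41, 60, 9]
  9 < parent 52 at index 1, swap → [40, 9, 41, 60, 52]
  9 < parent 40 at index 0, swap → [9, 40, 41, 60, 52]
Insert 26:
  append 26 at index 5 → [9, 40, 41, 60, 52, 26]
  26 < parent 41 at index 2, swap → [9, 40, 26, 60, 52, 41]
Insert 31:
  append 31 at index 6 → [9, 40, 26, 60, 52, 41, 31] (no swap needed)
Insert 56:
  append 56 at index 7 → [9, 40, 26, 60, 52, 41, 31, 56]
  56 < parent 60 at index 3, swap → [9, 40, 26, 56, 52, 41, 31, 60]
Insert 38:
  append 38 at index 8 → [9, 40, 26, 56, 52, 41, 31, 60, 38]
  38 < parent 56 at index 3, swap → [9, 40, 26, 38, 52, 41, 31, 60, 56]
  38 < parent 40 at index 1, swap → [9, 38, 26, 40, 52, 41, 31, 60, 56]
Insert 39:
  append 39 at index 9 → [9, 38, 26, 40, 52, 41, 31, 60, 56, 39]
  39 < parent 52 at index 4, swap → [9, 38, 26, 40, 39, 41, 31, 60, 56, 52]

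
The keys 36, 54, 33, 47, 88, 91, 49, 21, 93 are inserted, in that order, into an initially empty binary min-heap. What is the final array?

[21, 33, 36, 47, 88, 91, 49, 54, 93]

Insert 36:
  append 36 at index 0 → [36] (no swap needed)
Insert 54:
  append 54 at index 1 → [36, 54] (no swap needed)
Insert 33:
  append 33 at index 2 → [36, 54, 33]
  33 < parent 36 at index 0, swap → [33, 54, 36]
Insert 47:
  append 47 at index 3 → [33, 54, 36, 47]
  47 < parent 54 at index 1, swap → [33, 47, 36, 54]
Insert 88:
  append 88 at index 4 → [33, 47, 36, 54, 88] (no swap needed)
Insert 91:
  append 91 at index 5 → [33, 47, 36, 54, 88, 91] (no swap needed)
Insert 49:
  append 49 at index 6 → [33, 47, 36, 54, 88, 91, 49] (no swap needed)
Insert 21:
  append 21 at index 7 → [33, 47, 36, 54, 88, 91, 49, 21]
  21 < parent 54 at index 3, swap → [33, 47, 36, 21, 88, 91, 49, 54]
  21 < parent 47 at index 1, swap → [33, 21, 36, 47, 88, 91, 49, 54]
  21 < parent 33 at index 0, swap → [21, 33, 36, 47, 88, 91, 49, 54]
Insert 93:
  append 93 at index 8 → [21, 33, 36, 47, 88, 91, 49, 54, 93] (no swap needed)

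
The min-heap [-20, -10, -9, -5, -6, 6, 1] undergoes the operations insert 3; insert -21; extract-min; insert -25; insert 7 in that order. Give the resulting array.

insert 3:
  append 3 at index 7 → [-20, -10, -9, -5, -6, 6, 1, 3] (no swap needed)
insert -21:
  append -21 at index 8 → [-20, -10, -9, -5, -6, 6, 1, 3, -21]
  -21 < parent -5 at index 3, swap → [-20, -10, -9, -21, -6, 6, 1, 3, -5]
  -21 < parent -10 at index 1, swap → [-20, -21, -9, -10, -6, 6, 1, 3, -5]
  -21 < parent -20 at index 0, swap → [-21, -20, -9, -10, -6, 6, 1, 3, -5]
extract-min → returns -21:
  remove root -21; move last element -5 to root → [-5, -20, -9, -10, -6, 6, 1, 3]
  -5 vs smaller child -20 at index 1, swap → [-20, -5, -9, -10, -6, 6, 1, 3]
  -5 vs smaller child -10 at index 3, swap → [-20, -10, -9, -5, -6, 6, 1, 3]
insert -25:
  append -25 at index 8 → [-20, -10, -9, -5, -6, 6, 1, 3, -25]
  -25 < parent -5 at index 3, swap → [-20, -10, -9, -25, -6, 6, 1, 3, -5]
  -25 < parent -10 at index 1, swap → [-20, -25, -9, -10, -6, 6, 1, 3, -5]
  -25 < parent -20 at index 0, swap → [-25, -20, -9, -10, -6, 6, 1, 3, -5]
insert 7:
  append 7 at index 9 → [-25, -20, -9, -10, -6, 6, 1, 3, -5, 7] (no swap needed)

[-25, -20, -9, -10, -6, 6, 1, 3, -5, 7]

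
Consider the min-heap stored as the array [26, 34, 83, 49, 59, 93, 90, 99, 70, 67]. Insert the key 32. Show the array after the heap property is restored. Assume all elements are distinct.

[26, 32, 83, 49, 34, 93, 90, 99, 70, 67, 59]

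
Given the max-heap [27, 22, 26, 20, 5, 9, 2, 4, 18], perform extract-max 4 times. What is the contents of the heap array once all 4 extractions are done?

extract-max #1 returns 27:
  remove root 27; move last element 18 to root → [18, 22, 26, 20, 5, 9, 2, 4]
  18 vs larger child 26 at index 2, swap → [26, 22, 18, 20, 5, 9, 2, 4]
extract-max #2 returns 26:
  remove root 26; move last element 4 to root → [4, 22, 18, 20, 5, 9, 2]
  4 vs larger child 22 at index 1, swap → [22, 4, 18, 20, 5, 9, 2]
  4 vs larger child 20 at index 3, swap → [22, 20, 18, 4, 5, 9, 2]
extract-max #3 returns 22:
  remove root 22; move last element 2 to root → [2, 20, 18, 4, 5, 9]
  2 vs larger child 20 at index 1, swap → [20, 2, 18, 4, 5, 9]
  2 vs larger child 5 at index 4, swap → [20, 5, 18, 4, 2, 9]
extract-max #4 returns 20:
  remove root 20; move last element 9 to root → [9, 5, 18, 4, 2]
  9 vs larger child 18 at index 2, swap → [18, 5, 9, 4, 2]

[18, 5, 9, 4, 2]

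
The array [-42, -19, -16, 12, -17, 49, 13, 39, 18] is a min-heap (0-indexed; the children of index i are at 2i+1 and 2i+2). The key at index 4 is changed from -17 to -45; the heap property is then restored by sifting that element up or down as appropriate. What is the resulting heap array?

[-45, -42, -16, 12, -19, 49, 13, 39, 18]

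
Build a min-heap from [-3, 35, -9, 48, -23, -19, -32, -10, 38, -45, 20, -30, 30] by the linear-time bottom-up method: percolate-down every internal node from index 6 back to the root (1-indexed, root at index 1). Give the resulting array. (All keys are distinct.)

sift down from index 6:
  -19 vs smaller child -30 at index 12, swap → [-3, 35, -9, 48, -23, -30, -32, -10, 38, -45, 20, -19, 30]
sift down from index 5:
  -23 vs smaller child -45 at index 10, swap → [-3, 35, -9, 48, -45, -30, -32, -10, 38, -23, 20, -19, 30]
sift down from index 4:
  48 vs smaller child -10 at index 8, swap → [-3, 35, -9, -10, -45, -30, -32, 48, 38, -23, 20, -19, 30]
sift down from index 3:
  -9 vs smaller child -32 at index 7, swap → [-3, 35, -32, -10, -45, -30, -9, 48, 38, -23, 20, -19, 30]
sift down from index 2:
  35 vs smaller child -45 at index 5, swap → [-3, -45, -32, -10, 35, -30, -9, 48, 38, -23, 20, -19, 30]
  35 vs smaller child -23 at index 10, swap → [-3, -45, -32, -10, -23, -30, -9, 48, 38, 35, 20, -19, 30]
sift down from index 1:
  -3 vs smaller child -45 at index 2, swap → [-45, -3, -32, -10, -23, -30, -9, 48, 38, 35, 20, -19, 30]
  -3 vs smaller child -23 at index 5, swap → [-45, -23, -32, -10, -3, -30, -9, 48, 38, 35, 20, -19, 30]

[-45, -23, -32, -10, -3, -30, -9, 48, 38, 35, 20, -19, 30]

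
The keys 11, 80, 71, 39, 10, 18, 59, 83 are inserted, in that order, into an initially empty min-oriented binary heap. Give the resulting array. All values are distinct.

Insert 11:
  append 11 at index 0 → [11] (no swap needed)
Insert 80:
  append 80 at index 1 → [11, 80] (no swap needed)
Insert 71:
  append 71 at index 2 → [11, 80, 71] (no swap needed)
Insert 39:
  append 39 at index 3 → [11, 80, 71, 39]
  39 < parent 80 at index 1, swap → [11, 39, 71, 80]
Insert 10:
  append 10 at index 4 → [11, 39, 71, 80, 10]
  10 < parent 39 at index 1, swap → [11, 10, 71, 80, 39]
  10 < parent 11 at index 0, swap → [10, 11, 71, 80, 39]
Insert 18:
  append 18 at index 5 → [10, 11, 71, 80, 39, 18]
  18 < parent 71 at index 2, swap → [10, 11, 18, 80, 39, 71]
Insert 59:
  append 59 at index 6 → [10, 11, 18, 80, 39, 71, 59] (no swap needed)
Insert 83:
  append 83 at index 7 → [10, 11, 18, 80, 39, 71, 59, 83] (no swap needed)

[10, 11, 18, 80, 39, 71, 59, 83]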